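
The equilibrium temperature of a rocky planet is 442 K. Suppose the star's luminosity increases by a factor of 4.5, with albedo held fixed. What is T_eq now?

T_eq ≈ 644 K

T_eq ∝ L^(1/4) · d^(−1/2).
T′ = 442 × 4.5^(1/4) = 644 K.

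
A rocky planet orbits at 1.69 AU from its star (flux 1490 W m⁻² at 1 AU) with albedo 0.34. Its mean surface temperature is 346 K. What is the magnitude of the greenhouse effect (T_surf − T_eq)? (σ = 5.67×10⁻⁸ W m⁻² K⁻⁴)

ΔT ≈ 148.6 K

S = 1490/1.69² = 521.7 W m⁻².
T_eq = [S(1−A)/(4σ)]^(1/4) = [521.7×0.66/(4×5.67×10⁻⁸)]^(1/4) = 197.4 K.
ΔT = T_surf − T_eq = 346 − 197.4.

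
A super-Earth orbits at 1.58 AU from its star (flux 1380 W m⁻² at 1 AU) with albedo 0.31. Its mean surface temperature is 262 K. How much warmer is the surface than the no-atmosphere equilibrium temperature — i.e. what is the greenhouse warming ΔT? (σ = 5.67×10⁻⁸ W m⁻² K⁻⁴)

S = 1380/1.58² = 552.8 W m⁻².
T_eq = [S(1−A)/(4σ)]^(1/4) = [552.8×0.69/(4×5.67×10⁻⁸)]^(1/4) = 202.5 K.
ΔT = T_surf − T_eq = 262 − 202.5.

ΔT ≈ 59.5 K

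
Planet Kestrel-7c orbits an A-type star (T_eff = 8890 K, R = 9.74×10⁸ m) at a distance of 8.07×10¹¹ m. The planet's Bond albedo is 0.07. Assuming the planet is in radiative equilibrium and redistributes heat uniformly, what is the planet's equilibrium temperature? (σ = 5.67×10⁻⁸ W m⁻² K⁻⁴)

L = 4πR_⋆²σT_⋆⁴ = 4π(9.74×10⁸)² × 5.67×10⁻⁸ × (8890)⁴ = 4.22×10²⁷ W.
S = L/(4πd²) = 516 W m⁻².
Energy balance: absorbed = emitted ⇒ πR²·S(1−A) = 4πR²·σT_eq⁴, so T_eq⁴ = S(1−A)/(4σ).
T_eq = [516 × 0.93 / (4 × 5.67×10⁻⁸)]^(1/4) = (2.12×10⁹)^(1/4) = 214 K.

T_eq ≈ 214 K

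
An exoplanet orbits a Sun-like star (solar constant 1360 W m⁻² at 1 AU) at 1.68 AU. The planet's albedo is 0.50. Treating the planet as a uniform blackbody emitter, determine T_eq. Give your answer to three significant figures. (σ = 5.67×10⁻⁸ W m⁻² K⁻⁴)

T_eq ≈ 181 K

Flux at 1.68 AU: S = 1360/1.68² = 482 W m⁻².
Energy balance: absorbed = emitted ⇒ πR²·S(1−A) = 4πR²·σT_eq⁴, so T_eq⁴ = S(1−A)/(4σ).
T_eq = [482 × 0.50 / (4 × 5.67×10⁻⁸)]^(1/4) = (1.06×10⁹)^(1/4) = 181 K.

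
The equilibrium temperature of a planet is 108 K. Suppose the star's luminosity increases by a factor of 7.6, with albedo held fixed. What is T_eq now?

T_eq ≈ 179 K

T_eq ∝ L^(1/4) · d^(−1/2).
T′ = 108 × 7.6^(1/4) = 179 K.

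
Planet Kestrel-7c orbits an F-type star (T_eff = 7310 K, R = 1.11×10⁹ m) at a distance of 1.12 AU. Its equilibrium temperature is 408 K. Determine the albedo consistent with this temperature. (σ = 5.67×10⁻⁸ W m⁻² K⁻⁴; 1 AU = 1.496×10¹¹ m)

A ≈ 0.12

d = 1.12 AU = 1.68×10¹¹ m.
L = 4πR_⋆²σT_⋆⁴ = 4π(1.11×10⁹)² × 5.67×10⁻⁸ × (7310)⁴ = 2.51×10²⁷ W.
S = L/(4πd²) = 7110 W m⁻².
From T_eq⁴ = S(1−A)/(4σ): 1−A = 4σT_eq⁴/S.
1−A = 4 × 5.67×10⁻⁸ × (408)⁴ / 7110 = 0.884.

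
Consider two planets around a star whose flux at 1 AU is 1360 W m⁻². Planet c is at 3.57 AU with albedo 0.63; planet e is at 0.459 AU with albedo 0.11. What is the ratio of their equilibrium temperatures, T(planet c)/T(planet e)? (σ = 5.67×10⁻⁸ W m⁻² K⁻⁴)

T_eq = [S₀(1−A)/(4σd²)]^(1/4), so T ∝ (1−A)^(1/4) / √d.
T₁ = [1360×0.37/(4×5.67×10⁻⁸×3.57²)]^(1/4) = 114.87 K.
T₂ = [1360×0.89/(4×5.67×10⁻⁸×0.459²)]^(1/4) = 398.95 K.

T₁/T₂ ≈ 0.288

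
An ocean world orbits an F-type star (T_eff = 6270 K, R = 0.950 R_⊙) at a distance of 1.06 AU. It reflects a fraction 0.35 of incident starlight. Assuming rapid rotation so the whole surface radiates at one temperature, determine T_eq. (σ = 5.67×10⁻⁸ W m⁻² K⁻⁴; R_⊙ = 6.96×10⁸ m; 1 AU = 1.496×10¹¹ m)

T_eq ≈ 257 K

R_⋆ = 0.950 × 6.96×10⁸ = 6.61×10⁸ m.
d = 1.06 AU = 1.59×10¹¹ m.
L = 4πR_⋆²σT_⋆⁴ = 4π(6.61×10⁸)² × 5.67×10⁻⁸ × (6270)⁴ = 4.81×10²⁶ W.
S = L/(4πd²) = 1520 W m⁻².
Energy balance: absorbed = emitted ⇒ πR²·S(1−A) = 4πR²·σT_eq⁴, so T_eq⁴ = S(1−A)/(4σ).
T_eq = [1520 × 0.65 / (4 × 5.67×10⁻⁸)]^(1/4) = (4.37×10⁹)^(1/4) = 257 K.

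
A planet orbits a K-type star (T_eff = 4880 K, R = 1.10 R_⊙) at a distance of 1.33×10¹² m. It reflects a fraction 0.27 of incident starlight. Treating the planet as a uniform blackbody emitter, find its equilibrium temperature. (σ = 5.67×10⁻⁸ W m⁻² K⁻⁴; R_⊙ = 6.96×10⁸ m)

R_⋆ = 1.10 × 6.96×10⁸ = 7.66×10⁸ m.
L = 4πR_⋆²σT_⋆⁴ = 4π(7.66×10⁸)² × 5.67×10⁻⁸ × (4880)⁴ = 2.37×10²⁶ W.
S = L/(4πd²) = 10.7 W m⁻².
Energy balance: absorbed = emitted ⇒ πR²·S(1−A) = 4πR²·σT_eq⁴, so T_eq⁴ = S(1−A)/(4σ).
T_eq = [10.7 × 0.73 / (4 × 5.67×10⁻⁸)]^(1/4) = (3.43×10⁷)^(1/4) = 76.5 K.

T_eq ≈ 76.5 K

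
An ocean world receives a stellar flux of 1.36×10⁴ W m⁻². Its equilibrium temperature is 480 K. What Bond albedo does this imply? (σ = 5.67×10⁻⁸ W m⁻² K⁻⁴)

From T_eq⁴ = S(1−A)/(4σ): 1−A = 4σT_eq⁴/S.
1−A = 4 × 5.67×10⁻⁸ × (480)⁴ / 1.36×10⁴ = 0.885.

A ≈ 0.11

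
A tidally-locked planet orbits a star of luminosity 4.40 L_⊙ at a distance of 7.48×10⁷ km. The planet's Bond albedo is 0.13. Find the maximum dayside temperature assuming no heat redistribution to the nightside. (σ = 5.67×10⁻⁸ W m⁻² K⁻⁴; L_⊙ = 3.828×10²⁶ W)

d = 7.48×10⁷ km = 7.48×10¹⁰ m.
L = 4.40 × 3.828×10²⁶ = 1.68×10²⁷ W.
Flux: S = L/(4πd²) = 1.68×10²⁷/(4π×(7.48×10¹⁰)²) = 2.40×10⁴ W m⁻².
With no redistribution each surface element balances locally: S(1−A) = σT⁴.
T = [2.40×10⁴ × 0.87 / 5.67×10⁻⁸]^(1/4) = (3.68×10¹¹)^(1/4) = 779 K.

T_ss ≈ 779 K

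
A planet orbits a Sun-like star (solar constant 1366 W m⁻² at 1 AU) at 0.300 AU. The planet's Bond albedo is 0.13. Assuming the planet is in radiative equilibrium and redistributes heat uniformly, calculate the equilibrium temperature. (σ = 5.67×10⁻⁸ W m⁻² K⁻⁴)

T_eq ≈ 491 K

Flux at 0.300 AU: S = 1366/0.300² = 1.52×10⁴ W m⁻².
Energy balance: absorbed = emitted ⇒ πR²·S(1−A) = 4πR²·σT_eq⁴, so T_eq⁴ = S(1−A)/(4σ).
T_eq = [1.52×10⁴ × 0.87 / (4 × 5.67×10⁻⁸)]^(1/4) = (5.82×10¹⁰)^(1/4) = 491 K.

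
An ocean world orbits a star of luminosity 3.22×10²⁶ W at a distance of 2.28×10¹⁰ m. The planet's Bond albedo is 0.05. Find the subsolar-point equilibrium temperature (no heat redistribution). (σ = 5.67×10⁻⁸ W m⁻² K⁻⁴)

T_ss ≈ 953 K

Flux: S = L/(4πd²) = 3.22×10²⁶/(4π×(2.28×10¹⁰)²) = 4.93×10⁴ W m⁻².
At the subsolar point the surface absorbs S(1−A) and emits σT⁴ per unit area — no factor of 4, since only the local patch is in balance.
T = [4.93×10⁴ × 0.95 / 5.67×10⁻⁸]^(1/4) = (8.26×10¹¹)^(1/4) = 953 K.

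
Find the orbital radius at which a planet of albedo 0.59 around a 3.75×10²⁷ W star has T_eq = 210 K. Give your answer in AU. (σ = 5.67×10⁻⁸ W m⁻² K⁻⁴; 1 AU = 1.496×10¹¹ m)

From T_eq⁴ = L(1−A)/(16πσd²): d = √[L(1−A)/(16πσT_eq⁴)].
d = √[3.75×10²⁷ × 0.41 / (16π × 5.67×10⁻⁸ × (210)⁴)] = 5.27×10¹¹ m = 3.52 AU.

d ≈ 3.52 AU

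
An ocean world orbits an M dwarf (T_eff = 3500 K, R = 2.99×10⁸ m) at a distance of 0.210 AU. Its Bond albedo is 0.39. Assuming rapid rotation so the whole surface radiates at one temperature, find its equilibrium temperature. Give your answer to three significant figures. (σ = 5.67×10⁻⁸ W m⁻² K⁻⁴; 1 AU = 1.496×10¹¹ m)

T_eq ≈ 213 K

d = 0.210 AU = 3.14×10¹⁰ m.
L = 4πR_⋆²σT_⋆⁴ = 4π(2.99×10⁸)² × 5.67×10⁻⁸ × (3500)⁴ = 9.56×10²⁴ W.
S = L/(4πd²) = 771 W m⁻².
Energy balance: absorbed = emitted ⇒ πR²·S(1−A) = 4πR²·σT_eq⁴, so T_eq⁴ = S(1−A)/(4σ).
T_eq = [771 × 0.61 / (4 × 5.67×10⁻⁸)]^(1/4) = (2.07×10⁹)^(1/4) = 213 K.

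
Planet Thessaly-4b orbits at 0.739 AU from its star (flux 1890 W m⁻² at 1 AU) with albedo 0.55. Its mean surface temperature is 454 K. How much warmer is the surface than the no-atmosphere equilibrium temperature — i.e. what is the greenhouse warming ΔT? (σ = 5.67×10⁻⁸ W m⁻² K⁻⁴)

S = 1890/0.739² = 3461 W m⁻².
T_eq = [S(1−A)/(4σ)]^(1/4) = [3461×0.45/(4×5.67×10⁻⁸)]^(1/4) = 287.9 K.
ΔT = T_surf − T_eq = 454 − 287.9.

ΔT ≈ 166.1 K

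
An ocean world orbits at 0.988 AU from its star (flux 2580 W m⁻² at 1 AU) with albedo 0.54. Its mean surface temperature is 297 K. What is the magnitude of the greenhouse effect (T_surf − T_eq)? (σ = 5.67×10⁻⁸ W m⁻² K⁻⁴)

S = 2580/0.988² = 2643 W m⁻².
T_eq = [S(1−A)/(4σ)]^(1/4) = [2643×0.46/(4×5.67×10⁻⁸)]^(1/4) = 270.6 K.
ΔT = T_surf − T_eq = 297 − 270.6.

ΔT ≈ 26.4 K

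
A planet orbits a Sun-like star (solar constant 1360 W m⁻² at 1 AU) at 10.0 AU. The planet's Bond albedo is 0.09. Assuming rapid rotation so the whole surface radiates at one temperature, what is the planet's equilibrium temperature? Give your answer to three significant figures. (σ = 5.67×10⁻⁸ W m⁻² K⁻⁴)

Flux at 10.0 AU: S = 1360/10.0² = 13.6 W m⁻².
Energy balance: absorbed = emitted ⇒ πR²·S(1−A) = 4πR²·σT_eq⁴, so T_eq⁴ = S(1−A)/(4σ).
T_eq = [13.6 × 0.91 / (4 × 5.67×10⁻⁸)]^(1/4) = (5.46×10⁷)^(1/4) = 85.9 K.

T_eq ≈ 85.9 K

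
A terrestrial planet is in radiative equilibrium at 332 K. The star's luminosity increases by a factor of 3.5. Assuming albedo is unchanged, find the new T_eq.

T_eq ≈ 454 K

T_eq ∝ L^(1/4) · d^(−1/2).
T′ = 332 × 3.5^(1/4) = 454 K.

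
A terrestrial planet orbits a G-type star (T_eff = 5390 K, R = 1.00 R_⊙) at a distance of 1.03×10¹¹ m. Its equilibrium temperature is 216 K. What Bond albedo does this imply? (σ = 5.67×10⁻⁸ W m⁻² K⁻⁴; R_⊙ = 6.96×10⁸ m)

R_⋆ = 1.00 × 6.96×10⁸ = 6.96×10⁸ m.
L = 4πR_⋆²σT_⋆⁴ = 4π(6.96×10⁸)² × 5.67×10⁻⁸ × (5390)⁴ = 2.91×10²⁶ W.
S = L/(4πd²) = 2190 W m⁻².
From T_eq⁴ = S(1−A)/(4σ): 1−A = 4σT_eq⁴/S.
1−A = 4 × 5.67×10⁻⁸ × (216)⁴ / 2190 = 0.226.

A ≈ 0.77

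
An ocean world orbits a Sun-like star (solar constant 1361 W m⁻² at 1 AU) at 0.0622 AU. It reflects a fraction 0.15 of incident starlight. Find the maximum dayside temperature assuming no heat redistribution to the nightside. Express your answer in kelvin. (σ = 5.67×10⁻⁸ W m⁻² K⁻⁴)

T_ss ≈ 1520 K

Flux at 0.0622 AU: S = 1361/0.0622² = 3.52×10⁵ W m⁻².
With no redistribution each surface element balances locally: S(1−A) = σT⁴.
T = [3.52×10⁵ × 0.85 / 5.67×10⁻⁸]^(1/4) = (5.27×10¹²)^(1/4) = 1520 K.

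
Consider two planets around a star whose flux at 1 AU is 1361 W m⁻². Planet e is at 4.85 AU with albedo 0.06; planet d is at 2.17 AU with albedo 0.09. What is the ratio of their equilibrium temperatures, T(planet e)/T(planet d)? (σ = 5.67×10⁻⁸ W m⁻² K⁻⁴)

T₁/T₂ ≈ 0.674

T_eq = [S₀(1−A)/(4σd²)]^(1/4), so T ∝ (1−A)^(1/4) / √d.
T₁ = [1361×0.94/(4×5.67×10⁻⁸×4.85²)]^(1/4) = 124.44 K.
T₂ = [1361×0.91/(4×5.67×10⁻⁸×2.17²)]^(1/4) = 184.54 K.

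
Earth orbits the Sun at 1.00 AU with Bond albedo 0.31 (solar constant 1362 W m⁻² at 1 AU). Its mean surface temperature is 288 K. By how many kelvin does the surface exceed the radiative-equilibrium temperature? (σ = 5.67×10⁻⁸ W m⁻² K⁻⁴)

ΔT ≈ 34.3 K

S = 1362/1.00² = 1362 W m⁻².
T_eq = [S(1−A)/(4σ)]^(1/4) = [1362×0.69/(4×5.67×10⁻⁸)]^(1/4) = 253.7 K.
ΔT = T_surf − T_eq = 288 − 253.7.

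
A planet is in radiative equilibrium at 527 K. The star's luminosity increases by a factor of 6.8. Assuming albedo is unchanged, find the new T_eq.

T_eq ∝ L^(1/4) · d^(−1/2).
T′ = 527 × 6.8^(1/4) = 851 K.

T_eq ≈ 851 K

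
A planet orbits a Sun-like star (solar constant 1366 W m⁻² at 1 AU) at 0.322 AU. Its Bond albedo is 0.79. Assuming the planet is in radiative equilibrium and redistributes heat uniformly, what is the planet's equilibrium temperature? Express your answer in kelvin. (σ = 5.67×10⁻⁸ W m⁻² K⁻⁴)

Flux at 0.322 AU: S = 1366/0.322² = 1.32×10⁴ W m⁻².
Energy balance: absorbed = emitted ⇒ πR²·S(1−A) = 4πR²·σT_eq⁴, so T_eq⁴ = S(1−A)/(4σ).
T_eq = [1.32×10⁴ × 0.21 / (4 × 5.67×10⁻⁸)]^(1/4) = (1.22×10¹⁰)^(1/4) = 332 K.

T_eq ≈ 332 K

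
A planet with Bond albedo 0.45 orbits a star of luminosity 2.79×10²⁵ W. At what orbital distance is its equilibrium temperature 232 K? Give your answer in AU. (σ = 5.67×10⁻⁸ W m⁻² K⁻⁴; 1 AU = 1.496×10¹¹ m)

d ≈ 0.288 AU

From T_eq⁴ = L(1−A)/(16πσd²): d = √[L(1−A)/(16πσT_eq⁴)].
d = √[2.79×10²⁵ × 0.55 / (16π × 5.67×10⁻⁸ × (232)⁴)] = 4.31×10¹⁰ m = 0.288 AU.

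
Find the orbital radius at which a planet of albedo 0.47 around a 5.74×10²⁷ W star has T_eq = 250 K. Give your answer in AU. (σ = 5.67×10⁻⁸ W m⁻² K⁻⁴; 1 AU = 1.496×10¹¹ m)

d ≈ 3.49 AU

From T_eq⁴ = L(1−A)/(16πσd²): d = √[L(1−A)/(16πσT_eq⁴)].
d = √[5.74×10²⁷ × 0.53 / (16π × 5.67×10⁻⁸ × (250)⁴)] = 5.23×10¹¹ m = 3.49 AU.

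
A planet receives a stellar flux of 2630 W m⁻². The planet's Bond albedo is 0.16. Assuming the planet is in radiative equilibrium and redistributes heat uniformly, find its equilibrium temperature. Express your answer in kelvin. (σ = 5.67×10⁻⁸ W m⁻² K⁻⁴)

Energy balance: absorbed = emitted ⇒ πR²·S(1−A) = 4πR²·σT_eq⁴, so T_eq⁴ = S(1−A)/(4σ).
T_eq = [2630 × 0.84 / (4 × 5.67×10⁻⁸)]^(1/4) = (9.74×10⁹)^(1/4) = 314 K.

T_eq ≈ 314 K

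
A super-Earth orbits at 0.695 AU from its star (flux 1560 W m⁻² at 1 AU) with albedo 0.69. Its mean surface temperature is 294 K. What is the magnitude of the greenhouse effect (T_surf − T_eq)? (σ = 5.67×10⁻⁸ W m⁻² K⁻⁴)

ΔT ≈ 36.2 K

S = 1560/0.695² = 3230 W m⁻².
T_eq = [S(1−A)/(4σ)]^(1/4) = [3230×0.31/(4×5.67×10⁻⁸)]^(1/4) = 257.8 K.
ΔT = T_surf − T_eq = 294 − 257.8.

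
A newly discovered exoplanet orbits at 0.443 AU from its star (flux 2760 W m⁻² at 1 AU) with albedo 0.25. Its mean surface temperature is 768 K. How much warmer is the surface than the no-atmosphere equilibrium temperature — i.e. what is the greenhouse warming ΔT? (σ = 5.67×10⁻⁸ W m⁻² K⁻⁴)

S = 2760/0.443² = 1.406×10⁴ W m⁻².
T_eq = [S(1−A)/(4σ)]^(1/4) = [1.406×10⁴×0.75/(4×5.67×10⁻⁸)]^(1/4) = 464.4 K.
ΔT = T_surf − T_eq = 768 − 464.4.

ΔT ≈ 303.6 K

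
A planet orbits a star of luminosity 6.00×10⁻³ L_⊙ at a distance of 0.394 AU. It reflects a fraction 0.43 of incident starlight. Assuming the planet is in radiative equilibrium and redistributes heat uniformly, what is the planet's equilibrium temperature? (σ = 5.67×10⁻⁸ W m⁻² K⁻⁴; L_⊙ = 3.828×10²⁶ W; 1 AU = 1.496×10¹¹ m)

d = 0.394 AU = 5.89×10¹⁰ m.
L = 6.00×10⁻³ × 3.828×10²⁶ = 2.30×10²⁴ W.
Flux: S = L/(4πd²) = 2.30×10²⁴/(4π×(5.89×10¹⁰)²) = 52.6 W m⁻².
Energy balance: absorbed = emitted ⇒ πR²·S(1−A) = 4πR²·σT_eq⁴, so T_eq⁴ = S(1−A)/(4σ).
T_eq = [52.6 × 0.57 / (4 × 5.67×10⁻⁸)]^(1/4) = (1.32×10⁸)^(1/4) = 107 K.

T_eq ≈ 107 K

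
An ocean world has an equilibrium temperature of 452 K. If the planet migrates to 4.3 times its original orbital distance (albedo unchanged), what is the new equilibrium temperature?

T_eq ≈ 218 K

T_eq ∝ L^(1/4) · d^(−1/2).
T′ = 452 / 4.3^(1/2) = 218 K.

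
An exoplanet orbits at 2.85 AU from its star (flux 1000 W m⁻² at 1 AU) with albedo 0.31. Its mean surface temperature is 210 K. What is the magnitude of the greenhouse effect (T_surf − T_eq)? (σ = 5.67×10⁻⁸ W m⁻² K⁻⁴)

S = 1000/2.85² = 123.1 W m⁻².
T_eq = [S(1−A)/(4σ)]^(1/4) = [123.1×0.69/(4×5.67×10⁻⁸)]^(1/4) = 139.1 K.
ΔT = T_surf − T_eq = 210 − 139.1.

ΔT ≈ 70.9 K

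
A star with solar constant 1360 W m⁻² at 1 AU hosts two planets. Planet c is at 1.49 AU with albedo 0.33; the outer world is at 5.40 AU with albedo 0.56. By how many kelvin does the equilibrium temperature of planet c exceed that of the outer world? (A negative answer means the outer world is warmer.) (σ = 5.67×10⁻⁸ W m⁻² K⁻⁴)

ΔT ≈ 108.7 K

T_eq = [S₀(1−A)/(4σd²)]^(1/4), so T ∝ (1−A)^(1/4) / √d.
T₁ = [1360×0.67/(4×5.67×10⁻⁸×1.49²)]^(1/4) = 206.25 K.
T₂ = [1360×0.44/(4×5.67×10⁻⁸×5.40²)]^(1/4) = 97.53 K.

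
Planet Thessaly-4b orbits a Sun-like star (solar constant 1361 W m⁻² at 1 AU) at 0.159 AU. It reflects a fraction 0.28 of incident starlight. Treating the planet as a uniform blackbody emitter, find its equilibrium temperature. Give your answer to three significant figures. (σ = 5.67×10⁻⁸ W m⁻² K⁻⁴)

T_eq ≈ 643 K

Flux at 0.159 AU: S = 1361/0.159² = 5.38×10⁴ W m⁻².
Energy balance: absorbed = emitted ⇒ πR²·S(1−A) = 4πR²·σT_eq⁴, so T_eq⁴ = S(1−A)/(4σ).
T_eq = [5.38×10⁴ × 0.72 / (4 × 5.67×10⁻⁸)]^(1/4) = (1.71×10¹¹)^(1/4) = 643 K.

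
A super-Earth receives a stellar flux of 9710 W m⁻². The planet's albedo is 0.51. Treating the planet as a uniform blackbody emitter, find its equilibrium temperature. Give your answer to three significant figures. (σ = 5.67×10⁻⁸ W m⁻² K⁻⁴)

T_eq ≈ 381 K

Energy balance: absorbed = emitted ⇒ πR²·S(1−A) = 4πR²·σT_eq⁴, so T_eq⁴ = S(1−A)/(4σ).
T_eq = [9710 × 0.49 / (4 × 5.67×10⁻⁸)]^(1/4) = (2.10×10¹⁰)^(1/4) = 381 K.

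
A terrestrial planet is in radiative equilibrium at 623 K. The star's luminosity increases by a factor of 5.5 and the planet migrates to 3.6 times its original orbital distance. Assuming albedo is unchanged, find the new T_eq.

T_eq ∝ L^(1/4) · d^(−1/2).
T′ = 623 × 5.5^(1/4) / 3.6^(1/2) = 503 K.

T_eq ≈ 503 K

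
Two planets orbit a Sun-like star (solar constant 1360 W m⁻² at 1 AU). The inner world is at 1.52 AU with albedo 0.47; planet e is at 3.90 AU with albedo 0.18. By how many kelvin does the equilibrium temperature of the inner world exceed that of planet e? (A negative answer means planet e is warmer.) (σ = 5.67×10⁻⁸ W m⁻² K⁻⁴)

T_eq = [S₀(1−A)/(4σd²)]^(1/4), so T ∝ (1−A)^(1/4) / √d.
T₁ = [1360×0.53/(4×5.67×10⁻⁸×1.52²)]^(1/4) = 192.58 K.
T₂ = [1360×0.82/(4×5.67×10⁻⁸×3.90²)]^(1/4) = 134.09 K.

ΔT ≈ 58.5 K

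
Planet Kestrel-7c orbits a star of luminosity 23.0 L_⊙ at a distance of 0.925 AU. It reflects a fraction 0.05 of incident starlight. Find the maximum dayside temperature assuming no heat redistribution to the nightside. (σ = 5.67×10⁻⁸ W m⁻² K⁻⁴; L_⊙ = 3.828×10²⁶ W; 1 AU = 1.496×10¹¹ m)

T_ss ≈ 885 K

d = 0.925 AU = 1.38×10¹¹ m.
L = 23.0 × 3.828×10²⁶ = 8.80×10²⁷ W.
Flux: S = L/(4πd²) = 8.80×10²⁷/(4π×(1.38×10¹¹)²) = 3.66×10⁴ W m⁻².
With no redistribution each surface element balances locally: S(1−A) = σT⁴.
T = [3.66×10⁴ × 0.95 / 5.67×10⁻⁸]^(1/4) = (6.13×10¹¹)^(1/4) = 885 K.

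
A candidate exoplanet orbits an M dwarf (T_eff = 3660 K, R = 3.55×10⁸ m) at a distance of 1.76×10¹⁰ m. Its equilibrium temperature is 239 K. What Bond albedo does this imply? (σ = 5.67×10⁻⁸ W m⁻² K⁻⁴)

L = 4πR_⋆²σT_⋆⁴ = 4π(3.55×10⁸)² × 5.67×10⁻⁸ × (3660)⁴ = 1.61×10²⁵ W.
S = L/(4πd²) = 4140 W m⁻².
From T_eq⁴ = S(1−A)/(4σ): 1−A = 4σT_eq⁴/S.
1−A = 4 × 5.67×10⁻⁸ × (239)⁴ / 4140 = 0.179.

A ≈ 0.82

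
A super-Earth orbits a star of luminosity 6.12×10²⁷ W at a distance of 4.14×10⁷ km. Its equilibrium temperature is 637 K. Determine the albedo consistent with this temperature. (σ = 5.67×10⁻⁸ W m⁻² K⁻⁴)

d = 4.14×10⁷ km = 4.14×10¹⁰ m.
Flux: S = L/(4πd²) = 6.12×10²⁷/(4π×(4.14×10¹⁰)²) = 2.84×10⁵ W m⁻².
From T_eq⁴ = S(1−A)/(4σ): 1−A = 4σT_eq⁴/S.
1−A = 4 × 5.67×10⁻⁸ × (637)⁴ / 2.84×10⁵ = 0.131.

A ≈ 0.87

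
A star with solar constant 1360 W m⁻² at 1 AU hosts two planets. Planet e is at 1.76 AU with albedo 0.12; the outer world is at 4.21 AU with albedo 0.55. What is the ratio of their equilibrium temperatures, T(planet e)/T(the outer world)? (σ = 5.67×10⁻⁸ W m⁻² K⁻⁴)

T_eq = [S₀(1−A)/(4σd²)]^(1/4), so T ∝ (1−A)^(1/4) / √d.
T₁ = [1360×0.88/(4×5.67×10⁻⁸×1.76²)]^(1/4) = 203.16 K.
T₂ = [1360×0.45/(4×5.67×10⁻⁸×4.21²)]^(1/4) = 111.08 K.

T₁/T₂ ≈ 1.829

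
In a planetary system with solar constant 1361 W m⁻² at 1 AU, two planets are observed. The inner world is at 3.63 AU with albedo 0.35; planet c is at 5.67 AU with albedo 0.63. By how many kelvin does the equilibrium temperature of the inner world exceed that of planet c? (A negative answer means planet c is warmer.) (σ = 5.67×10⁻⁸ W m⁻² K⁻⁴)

T_eq = [S₀(1−A)/(4σd²)]^(1/4), so T ∝ (1−A)^(1/4) / √d.
T₁ = [1361×0.65/(4×5.67×10⁻⁸×3.63²)]^(1/4) = 131.17 K.
T₂ = [1361×0.37/(4×5.67×10⁻⁸×5.67²)]^(1/4) = 91.16 K.

ΔT ≈ 40.0 K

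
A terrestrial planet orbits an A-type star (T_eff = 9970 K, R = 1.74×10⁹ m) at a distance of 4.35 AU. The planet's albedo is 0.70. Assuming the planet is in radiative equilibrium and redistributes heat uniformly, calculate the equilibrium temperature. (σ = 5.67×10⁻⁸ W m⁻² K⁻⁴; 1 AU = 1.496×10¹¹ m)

d = 4.35 AU = 6.51×10¹¹ m.
L = 4πR_⋆²σT_⋆⁴ = 4π(1.74×10⁹)² × 5.67×10⁻⁸ × (9970)⁴ = 2.13×10²⁸ W.
S = L/(4πd²) = 4010 W m⁻².
Energy balance: absorbed = emitted ⇒ πR²·S(1−A) = 4πR²·σT_eq⁴, so T_eq⁴ = S(1−A)/(4σ).
T_eq = [4010 × 0.30 / (4 × 5.67×10⁻⁸)]^(1/4) = (5.30×10⁹)^(1/4) = 270 K.

T_eq ≈ 270 K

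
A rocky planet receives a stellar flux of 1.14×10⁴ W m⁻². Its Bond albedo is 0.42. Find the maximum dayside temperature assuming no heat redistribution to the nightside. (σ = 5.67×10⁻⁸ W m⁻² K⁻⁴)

T_ss ≈ 584 K

With no redistribution each surface element balances locally: S(1−A) = σT⁴.
T = [1.14×10⁴ × 0.58 / 5.67×10⁻⁸]^(1/4) = (1.17×10¹¹)^(1/4) = 584 K.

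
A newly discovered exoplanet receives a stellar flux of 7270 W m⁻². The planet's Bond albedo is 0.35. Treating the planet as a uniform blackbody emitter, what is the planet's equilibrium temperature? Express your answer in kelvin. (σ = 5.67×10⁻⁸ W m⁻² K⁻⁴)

Energy balance: absorbed = emitted ⇒ πR²·S(1−A) = 4πR²·σT_eq⁴, so T_eq⁴ = S(1−A)/(4σ).
T_eq = [7270 × 0.65 / (4 × 5.67×10⁻⁸)]^(1/4) = (2.08×10¹⁰)^(1/4) = 380 K.

T_eq ≈ 380 K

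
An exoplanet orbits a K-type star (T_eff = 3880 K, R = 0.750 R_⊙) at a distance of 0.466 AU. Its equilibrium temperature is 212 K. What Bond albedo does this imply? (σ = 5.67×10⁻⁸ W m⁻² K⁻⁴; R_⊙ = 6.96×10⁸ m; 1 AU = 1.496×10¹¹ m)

A ≈ 0.36

R_⋆ = 0.750 × 6.96×10⁸ = 5.22×10⁸ m.
d = 0.466 AU = 6.97×10¹⁰ m.
L = 4πR_⋆²σT_⋆⁴ = 4π(5.22×10⁸)² × 5.67×10⁻⁸ × (3880)⁴ = 4.40×10²⁵ W.
S = L/(4πd²) = 720 W m⁻².
From T_eq⁴ = S(1−A)/(4σ): 1−A = 4σT_eq⁴/S.
1−A = 4 × 5.67×10⁻⁸ × (212)⁴ / 720 = 0.636.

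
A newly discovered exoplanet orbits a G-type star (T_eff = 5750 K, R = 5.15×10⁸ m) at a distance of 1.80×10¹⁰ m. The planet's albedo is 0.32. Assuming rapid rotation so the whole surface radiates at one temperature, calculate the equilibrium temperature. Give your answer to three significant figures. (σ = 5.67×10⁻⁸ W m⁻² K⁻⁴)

L = 4πR_⋆²σT_⋆⁴ = 4π(5.15×10⁸)² × 5.67×10⁻⁸ × (5750)⁴ = 2.07×10²⁶ W.
S = L/(4πd²) = 5.07×10⁴ W m⁻².
Energy balance: absorbed = emitted ⇒ πR²·S(1−A) = 4πR²·σT_eq⁴, so T_eq⁴ = S(1−A)/(4σ).
T_eq = [5.07×10⁴ × 0.68 / (4 × 5.67×10⁻⁸)]^(1/4) = (1.52×10¹¹)^(1/4) = 625 K.

T_eq ≈ 625 K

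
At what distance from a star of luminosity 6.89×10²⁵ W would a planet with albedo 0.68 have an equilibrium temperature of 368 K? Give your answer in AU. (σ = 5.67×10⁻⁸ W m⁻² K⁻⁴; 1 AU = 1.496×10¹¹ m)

d ≈ 0.137 AU

From T_eq⁴ = L(1−A)/(16πσd²): d = √[L(1−A)/(16πσT_eq⁴)].
d = √[6.89×10²⁵ × 0.32 / (16π × 5.67×10⁻⁸ × (368)⁴)] = 2.05×10¹⁰ m = 0.137 AU.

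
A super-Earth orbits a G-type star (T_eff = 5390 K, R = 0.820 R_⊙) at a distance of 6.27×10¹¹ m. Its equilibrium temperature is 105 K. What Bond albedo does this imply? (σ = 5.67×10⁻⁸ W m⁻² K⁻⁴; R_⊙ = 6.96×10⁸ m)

R_⋆ = 0.820 × 6.96×10⁸ = 5.71×10⁸ m.
L = 4πR_⋆²σT_⋆⁴ = 4π(5.71×10⁸)² × 5.67×10⁻⁸ × (5390)⁴ = 1.96×10²⁶ W.
S = L/(4πd²) = 39.7 W m⁻².
From T_eq⁴ = S(1−A)/(4σ): 1−A = 4σT_eq⁴/S.
1−A = 4 × 5.67×10⁻⁸ × (105)⁴ / 39.7 = 0.695.

A ≈ 0.30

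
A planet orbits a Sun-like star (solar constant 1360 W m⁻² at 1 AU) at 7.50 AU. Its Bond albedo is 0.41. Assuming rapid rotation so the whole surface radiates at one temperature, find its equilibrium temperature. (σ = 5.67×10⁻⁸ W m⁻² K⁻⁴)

T_eq ≈ 89.1 K

Flux at 7.50 AU: S = 1360/7.50² = 24.2 W m⁻².
Energy balance: absorbed = emitted ⇒ πR²·S(1−A) = 4πR²·σT_eq⁴, so T_eq⁴ = S(1−A)/(4σ).
T_eq = [24.2 × 0.59 / (4 × 5.67×10⁻⁸)]^(1/4) = (6.29×10⁷)^(1/4) = 89.1 K.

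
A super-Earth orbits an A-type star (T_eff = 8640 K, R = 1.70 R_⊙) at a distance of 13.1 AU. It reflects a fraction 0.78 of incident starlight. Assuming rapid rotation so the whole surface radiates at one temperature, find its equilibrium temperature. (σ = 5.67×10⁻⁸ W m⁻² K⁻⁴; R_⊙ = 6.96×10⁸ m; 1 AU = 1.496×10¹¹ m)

T_eq ≈ 103 K

R_⋆ = 1.70 × 6.96×10⁸ = 1.18×10⁹ m.
d = 13.1 AU = 1.96×10¹² m.
L = 4πR_⋆²σT_⋆⁴ = 4π(1.18×10⁹)² × 5.67×10⁻⁸ × (8640)⁴ = 5.56×10²⁷ W.
S = L/(4πd²) = 115 W m⁻².
Energy balance: absorbed = emitted ⇒ πR²·S(1−A) = 4πR²·σT_eq⁴, so T_eq⁴ = S(1−A)/(4σ).
T_eq = [115 × 0.22 / (4 × 5.67×10⁻⁸)]^(1/4) = (1.12×10⁸)^(1/4) = 103 K.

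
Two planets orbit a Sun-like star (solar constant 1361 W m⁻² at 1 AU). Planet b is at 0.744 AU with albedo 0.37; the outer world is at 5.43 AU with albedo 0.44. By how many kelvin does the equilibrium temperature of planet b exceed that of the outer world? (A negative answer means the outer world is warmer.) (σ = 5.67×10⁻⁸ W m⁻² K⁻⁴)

T_eq = [S₀(1−A)/(4σd²)]^(1/4), so T ∝ (1−A)^(1/4) / √d.
T₁ = [1361×0.63/(4×5.67×10⁻⁸×0.744²)]^(1/4) = 287.48 K.
T₂ = [1361×0.56/(4×5.67×10⁻⁸×5.43²)]^(1/4) = 103.32 K.

ΔT ≈ 184.2 K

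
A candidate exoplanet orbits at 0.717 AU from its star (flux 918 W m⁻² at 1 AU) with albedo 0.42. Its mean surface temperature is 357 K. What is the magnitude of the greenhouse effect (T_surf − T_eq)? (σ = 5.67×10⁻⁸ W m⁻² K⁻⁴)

S = 918/0.717² = 1786 W m⁻².
T_eq = [S(1−A)/(4σ)]^(1/4) = [1786×0.58/(4×5.67×10⁻⁸)]^(1/4) = 260.0 K.
ΔT = T_surf − T_eq = 357 − 260.0.

ΔT ≈ 97.0 K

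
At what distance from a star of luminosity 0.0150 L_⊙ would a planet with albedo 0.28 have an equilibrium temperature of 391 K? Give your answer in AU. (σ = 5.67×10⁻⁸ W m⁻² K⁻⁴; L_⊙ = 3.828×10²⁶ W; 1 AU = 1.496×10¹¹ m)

L = 0.0150 × 3.828×10²⁶ = 5.74×10²⁴ W.
From T_eq⁴ = L(1−A)/(16πσd²): d = √[L(1−A)/(16πσT_eq⁴)].
d = √[5.74×10²⁴ × 0.72 / (16π × 5.67×10⁻⁸ × (391)⁴)] = 7.88×10⁹ m = 0.0527 AU.

d ≈ 0.0527 AU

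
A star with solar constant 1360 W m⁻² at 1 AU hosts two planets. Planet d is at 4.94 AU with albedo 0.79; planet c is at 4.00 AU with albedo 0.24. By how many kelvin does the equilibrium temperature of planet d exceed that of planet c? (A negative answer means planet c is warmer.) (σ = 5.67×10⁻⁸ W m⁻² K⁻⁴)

T_eq = [S₀(1−A)/(4σd²)]^(1/4), so T ∝ (1−A)^(1/4) / √d.
T₁ = [1360×0.21/(4×5.67×10⁻⁸×4.94²)]^(1/4) = 84.75 K.
T₂ = [1360×0.76/(4×5.67×10⁻⁸×4.00²)]^(1/4) = 129.91 K.

ΔT ≈ -45.2 K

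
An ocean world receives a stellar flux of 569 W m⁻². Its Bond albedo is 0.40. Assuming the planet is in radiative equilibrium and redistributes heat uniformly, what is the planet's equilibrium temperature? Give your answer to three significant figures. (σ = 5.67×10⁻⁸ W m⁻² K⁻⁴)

Energy balance: absorbed = emitted ⇒ πR²·S(1−A) = 4πR²·σT_eq⁴, so T_eq⁴ = S(1−A)/(4σ).
T_eq = [569 × 0.60 / (4 × 5.67×10⁻⁸)]^(1/4) = (1.51×10⁹)^(1/4) = 197 K.

T_eq ≈ 197 K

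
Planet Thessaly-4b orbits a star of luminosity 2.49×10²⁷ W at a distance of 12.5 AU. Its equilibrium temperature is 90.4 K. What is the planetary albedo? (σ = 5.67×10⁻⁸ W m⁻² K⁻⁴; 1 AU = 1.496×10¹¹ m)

A ≈ 0.73

d = 12.5 AU = 1.87×10¹² m.
Flux: S = L/(4πd²) = 2.49×10²⁷/(4π×(1.87×10¹²)²) = 56.7 W m⁻².
From T_eq⁴ = S(1−A)/(4σ): 1−A = 4σT_eq⁴/S.
1−A = 4 × 5.67×10⁻⁸ × (90.4)⁴ / 56.7 = 0.267.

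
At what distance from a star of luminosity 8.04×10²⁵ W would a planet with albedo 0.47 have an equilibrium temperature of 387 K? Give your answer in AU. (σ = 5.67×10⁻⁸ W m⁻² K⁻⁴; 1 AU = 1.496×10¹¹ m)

From T_eq⁴ = L(1−A)/(16πσd²): d = √[L(1−A)/(16πσT_eq⁴)].
d = √[8.04×10²⁵ × 0.53 / (16π × 5.67×10⁻⁸ × (387)⁴)] = 2.58×10¹⁰ m = 0.173 AU.

d ≈ 0.173 AU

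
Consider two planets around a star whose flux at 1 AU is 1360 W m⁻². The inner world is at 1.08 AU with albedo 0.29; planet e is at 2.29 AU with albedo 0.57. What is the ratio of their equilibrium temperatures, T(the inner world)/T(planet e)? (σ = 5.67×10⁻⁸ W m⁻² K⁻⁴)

T_eq = [S₀(1−A)/(4σd²)]^(1/4), so T ∝ (1−A)^(1/4) / √d.
T₁ = [1360×0.71/(4×5.67×10⁻⁸×1.08²)]^(1/4) = 245.80 K.
T₂ = [1360×0.43/(4×5.67×10⁻⁸×2.29²)]^(1/4) = 148.91 K.

T₁/T₂ ≈ 1.651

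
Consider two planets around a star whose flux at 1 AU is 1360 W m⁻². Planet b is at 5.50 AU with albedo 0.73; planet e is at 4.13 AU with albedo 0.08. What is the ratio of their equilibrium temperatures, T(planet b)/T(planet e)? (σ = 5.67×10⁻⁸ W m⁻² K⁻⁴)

T_eq = [S₀(1−A)/(4σd²)]^(1/4), so T ∝ (1−A)^(1/4) / √d.
T₁ = [1360×0.27/(4×5.67×10⁻⁸×5.50²)]^(1/4) = 85.53 K.
T₂ = [1360×0.92/(4×5.67×10⁻⁸×4.13²)]^(1/4) = 134.11 K.

T₁/T₂ ≈ 0.638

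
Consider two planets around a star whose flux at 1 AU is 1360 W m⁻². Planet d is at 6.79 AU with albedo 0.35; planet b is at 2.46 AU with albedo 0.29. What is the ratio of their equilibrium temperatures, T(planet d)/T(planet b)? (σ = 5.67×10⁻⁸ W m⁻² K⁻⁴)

T₁/T₂ ≈ 0.589

T_eq = [S₀(1−A)/(4σd²)]^(1/4), so T ∝ (1−A)^(1/4) / √d.
T₁ = [1360×0.65/(4×5.67×10⁻⁸×6.79²)]^(1/4) = 95.89 K.
T₂ = [1360×0.71/(4×5.67×10⁻⁸×2.46²)]^(1/4) = 162.86 K.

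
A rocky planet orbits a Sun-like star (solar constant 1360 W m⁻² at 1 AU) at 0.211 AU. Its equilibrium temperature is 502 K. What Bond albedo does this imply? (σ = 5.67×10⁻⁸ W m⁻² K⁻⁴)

A ≈ 0.53

Flux at 0.211 AU: S = 1360/0.211² = 3.05×10⁴ W m⁻².
From T_eq⁴ = S(1−A)/(4σ): 1−A = 4σT_eq⁴/S.
1−A = 4 × 5.67×10⁻⁸ × (502)⁴ / 3.05×10⁴ = 0.472.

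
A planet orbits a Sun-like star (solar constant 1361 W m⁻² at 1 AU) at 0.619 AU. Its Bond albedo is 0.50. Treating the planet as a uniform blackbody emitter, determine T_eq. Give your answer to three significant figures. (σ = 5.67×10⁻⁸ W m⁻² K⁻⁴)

Flux at 0.619 AU: S = 1361/0.619² = 3550 W m⁻².
Energy balance: absorbed = emitted ⇒ πR²·S(1−A) = 4πR²·σT_eq⁴, so T_eq⁴ = S(1−A)/(4σ).
T_eq = [3550 × 0.50 / (4 × 5.67×10⁻⁸)]^(1/4) = (7.83×10⁹)^(1/4) = 297 K.

T_eq ≈ 297 K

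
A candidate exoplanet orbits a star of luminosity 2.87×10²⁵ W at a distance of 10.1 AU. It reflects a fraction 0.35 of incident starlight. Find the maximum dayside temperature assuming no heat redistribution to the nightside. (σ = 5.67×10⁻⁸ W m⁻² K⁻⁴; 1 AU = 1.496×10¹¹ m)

d = 10.1 AU = 1.51×10¹² m.
Flux: S = L/(4πd²) = 2.87×10²⁵/(4π×(1.51×10¹²)²) = 1.00 W m⁻².
With no redistribution each surface element balances locally: S(1−A) = σT⁴.
T = [1.00 × 0.65 / 5.67×10⁻⁸]^(1/4) = (1.15×10⁷)^(1/4) = 58.2 K.

T_ss ≈ 58.2 K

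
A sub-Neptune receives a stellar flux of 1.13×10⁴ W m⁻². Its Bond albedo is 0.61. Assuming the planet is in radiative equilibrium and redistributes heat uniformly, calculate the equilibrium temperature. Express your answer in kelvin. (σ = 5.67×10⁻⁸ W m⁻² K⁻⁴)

Energy balance: absorbed = emitted ⇒ πR²·S(1−A) = 4πR²·σT_eq⁴, so T_eq⁴ = S(1−A)/(4σ).
T_eq = [1.13×10⁴ × 0.39 / (4 × 5.67×10⁻⁸)]^(1/4) = (1.94×10¹⁰)^(1/4) = 373 K.

T_eq ≈ 373 K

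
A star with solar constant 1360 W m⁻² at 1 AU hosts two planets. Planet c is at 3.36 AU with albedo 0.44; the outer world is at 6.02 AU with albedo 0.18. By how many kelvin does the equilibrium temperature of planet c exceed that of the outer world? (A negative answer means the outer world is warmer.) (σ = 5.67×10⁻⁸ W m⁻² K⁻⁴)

ΔT ≈ 23.4 K

T_eq = [S₀(1−A)/(4σd²)]^(1/4), so T ∝ (1−A)^(1/4) / √d.
T₁ = [1360×0.56/(4×5.67×10⁻⁸×3.36²)]^(1/4) = 131.33 K.
T₂ = [1360×0.82/(4×5.67×10⁻⁸×6.02²)]^(1/4) = 107.93 K.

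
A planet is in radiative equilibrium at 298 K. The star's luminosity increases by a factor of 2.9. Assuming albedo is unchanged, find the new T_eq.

T_eq ∝ L^(1/4) · d^(−1/2).
T′ = 298 × 2.9^(1/4) = 389 K.

T_eq ≈ 389 K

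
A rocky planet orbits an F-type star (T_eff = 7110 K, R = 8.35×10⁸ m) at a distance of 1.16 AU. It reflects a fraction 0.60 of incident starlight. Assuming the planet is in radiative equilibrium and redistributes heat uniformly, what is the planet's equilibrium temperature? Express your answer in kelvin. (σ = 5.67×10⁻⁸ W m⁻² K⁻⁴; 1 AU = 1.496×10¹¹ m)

d = 1.16 AU = 1.74×10¹¹ m.
L = 4πR_⋆²σT_⋆⁴ = 4π(8.35×10⁸)² × 5.67×10⁻⁸ × (7110)⁴ = 1.27×10²⁷ W.
S = L/(4πd²) = 3350 W m⁻².
Energy balance: absorbed = emitted ⇒ πR²·S(1−A) = 4πR²·σT_eq⁴, so T_eq⁴ = S(1−A)/(4σ).
T_eq = [3350 × 0.40 / (4 × 5.67×10⁻⁸)]^(1/4) = (5.92×10⁹)^(1/4) = 277 K.

T_eq ≈ 277 K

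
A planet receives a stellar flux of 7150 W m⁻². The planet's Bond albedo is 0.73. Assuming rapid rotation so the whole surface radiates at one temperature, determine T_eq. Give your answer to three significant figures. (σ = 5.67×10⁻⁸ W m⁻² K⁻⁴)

T_eq ≈ 304 K

Energy balance: absorbed = emitted ⇒ πR²·S(1−A) = 4πR²·σT_eq⁴, so T_eq⁴ = S(1−A)/(4σ).
T_eq = [7150 × 0.27 / (4 × 5.67×10⁻⁸)]^(1/4) = (8.51×10⁹)^(1/4) = 304 K.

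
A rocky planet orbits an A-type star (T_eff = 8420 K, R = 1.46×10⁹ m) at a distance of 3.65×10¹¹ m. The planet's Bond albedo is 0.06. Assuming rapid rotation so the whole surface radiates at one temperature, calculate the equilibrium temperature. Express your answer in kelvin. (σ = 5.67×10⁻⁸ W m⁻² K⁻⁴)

L = 4πR_⋆²σT_⋆⁴ = 4π(1.46×10⁹)² × 5.67×10⁻⁸ × (8420)⁴ = 7.63×10²⁷ W.
S = L/(4πd²) = 4560 W m⁻².
Energy balance: absorbed = emitted ⇒ πR²·S(1−A) = 4πR²·σT_eq⁴, so T_eq⁴ = S(1−A)/(4σ).
T_eq = [4560 × 0.94 / (4 × 5.67×10⁻⁸)]^(1/4) = (1.89×10¹⁰)^(1/4) = 371 K.

T_eq ≈ 371 K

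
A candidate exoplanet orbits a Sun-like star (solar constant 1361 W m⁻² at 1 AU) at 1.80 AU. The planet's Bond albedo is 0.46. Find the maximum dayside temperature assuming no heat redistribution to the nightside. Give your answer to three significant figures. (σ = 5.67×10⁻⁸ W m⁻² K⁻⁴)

T_ss ≈ 251 K

Flux at 1.80 AU: S = 1361/1.80² = 420 W m⁻².
With no redistribution each surface element balances locally: S(1−A) = σT⁴.
T = [420 × 0.54 / 5.67×10⁻⁸]^(1/4) = (4.00×10⁹)^(1/4) = 251 K.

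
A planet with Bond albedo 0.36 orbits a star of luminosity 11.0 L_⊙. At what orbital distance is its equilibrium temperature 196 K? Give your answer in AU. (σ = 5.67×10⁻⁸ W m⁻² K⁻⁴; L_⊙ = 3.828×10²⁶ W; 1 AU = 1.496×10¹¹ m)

L = 11.0 × 3.828×10²⁶ = 4.21×10²⁷ W.
From T_eq⁴ = L(1−A)/(16πσd²): d = √[L(1−A)/(16πσT_eq⁴)].
d = √[4.21×10²⁷ × 0.64 / (16π × 5.67×10⁻⁸ × (196)⁴)] = 8.00×10¹¹ m = 5.35 AU.

d ≈ 5.35 AU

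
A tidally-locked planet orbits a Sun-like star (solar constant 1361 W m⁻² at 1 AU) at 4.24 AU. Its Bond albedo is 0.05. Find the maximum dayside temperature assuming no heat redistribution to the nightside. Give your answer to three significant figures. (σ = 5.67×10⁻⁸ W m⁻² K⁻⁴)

T_ss ≈ 189 K

Flux at 4.24 AU: S = 1361/4.24² = 75.7 W m⁻².
With no redistribution each surface element balances locally: S(1−A) = σT⁴.
T = [75.7 × 0.95 / 5.67×10⁻⁸]^(1/4) = (1.27×10⁹)^(1/4) = 189 K.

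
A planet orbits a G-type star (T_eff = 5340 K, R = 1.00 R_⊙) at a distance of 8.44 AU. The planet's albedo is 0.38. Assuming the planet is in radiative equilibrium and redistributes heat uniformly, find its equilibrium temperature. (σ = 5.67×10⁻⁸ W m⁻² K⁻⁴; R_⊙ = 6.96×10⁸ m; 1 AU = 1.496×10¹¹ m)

R_⋆ = 1.00 × 6.96×10⁸ = 6.96×10⁸ m.
d = 8.44 AU = 1.26×10¹² m.
L = 4πR_⋆²σT_⋆⁴ = 4π(6.96×10⁸)² × 5.67×10⁻⁸ × (5340)⁴ = 2.81×10²⁶ W.
S = L/(4πd²) = 14.0 W m⁻².
Energy balance: absorbed = emitted ⇒ πR²·S(1−A) = 4πR²·σT_eq⁴, so T_eq⁴ = S(1−A)/(4σ).
T_eq = [14.0 × 0.62 / (4 × 5.67×10⁻⁸)]^(1/4) = (3.83×10⁷)^(1/4) = 78.7 K.

T_eq ≈ 78.7 K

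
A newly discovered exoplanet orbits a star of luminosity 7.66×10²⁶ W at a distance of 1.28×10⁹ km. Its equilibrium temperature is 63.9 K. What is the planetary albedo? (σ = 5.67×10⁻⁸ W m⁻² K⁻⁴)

A ≈ 0.90

d = 1.28×10⁹ km = 1.28×10¹² m.
Flux: S = L/(4πd²) = 7.66×10²⁶/(4π×(1.28×10¹²)²) = 37.2 W m⁻².
From T_eq⁴ = S(1−A)/(4σ): 1−A = 4σT_eq⁴/S.
1−A = 4 × 5.67×10⁻⁸ × (63.9)⁴ / 37.2 = 0.102.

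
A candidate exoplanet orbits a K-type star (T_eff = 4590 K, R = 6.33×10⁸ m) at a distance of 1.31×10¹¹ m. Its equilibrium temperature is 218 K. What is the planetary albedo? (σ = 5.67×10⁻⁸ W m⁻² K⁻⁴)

L = 4πR_⋆²σT_⋆⁴ = 4π(6.33×10⁸)² × 5.67×10⁻⁸ × (4590)⁴ = 1.27×10²⁶ W.
S = L/(4πd²) = 588 W m⁻².
From T_eq⁴ = S(1−A)/(4σ): 1−A = 4σT_eq⁴/S.
1−A = 4 × 5.67×10⁻⁸ × (218)⁴ / 588 = 0.872.

A ≈ 0.13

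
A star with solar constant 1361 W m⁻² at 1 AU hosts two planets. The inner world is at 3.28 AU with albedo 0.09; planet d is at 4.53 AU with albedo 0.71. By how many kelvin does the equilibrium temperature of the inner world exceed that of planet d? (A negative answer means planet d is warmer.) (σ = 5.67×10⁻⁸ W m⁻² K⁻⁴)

T_eq = [S₀(1−A)/(4σd²)]^(1/4), so T ∝ (1−A)^(1/4) / √d.
T₁ = [1361×0.91/(4×5.67×10⁻⁸×3.28²)]^(1/4) = 150.10 K.
T₂ = [1361×0.29/(4×5.67×10⁻⁸×4.53²)]^(1/4) = 95.96 K.

ΔT ≈ 54.1 K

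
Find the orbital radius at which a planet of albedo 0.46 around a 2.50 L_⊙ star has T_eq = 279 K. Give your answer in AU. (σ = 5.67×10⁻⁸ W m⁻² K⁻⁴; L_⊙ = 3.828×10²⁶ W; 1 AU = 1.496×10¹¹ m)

L = 2.50 × 3.828×10²⁶ = 9.57×10²⁶ W.
From T_eq⁴ = L(1−A)/(16πσd²): d = √[L(1−A)/(16πσT_eq⁴)].
d = √[9.57×10²⁶ × 0.54 / (16π × 5.67×10⁻⁸ × (279)⁴)] = 1.73×10¹¹ m = 1.16 AU.

d ≈ 1.16 AU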